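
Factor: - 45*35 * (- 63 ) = 3^4*5^2*7^2=99225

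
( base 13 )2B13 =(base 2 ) 1100001111101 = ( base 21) E4B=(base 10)6269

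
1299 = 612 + 687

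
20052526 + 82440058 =102492584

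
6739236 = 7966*846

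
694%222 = 28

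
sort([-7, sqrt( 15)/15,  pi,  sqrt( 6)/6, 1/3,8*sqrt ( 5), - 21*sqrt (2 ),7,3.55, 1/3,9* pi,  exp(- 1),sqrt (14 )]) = [  -  21*sqrt( 2 ), - 7, sqrt(15 ) /15 , 1/3, 1/3, exp( - 1 ),sqrt( 6 )/6,pi, 3.55, sqrt( 14), 7, 8*sqrt( 5 )  ,  9*pi]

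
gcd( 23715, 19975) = 85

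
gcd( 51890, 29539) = 1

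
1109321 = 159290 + 950031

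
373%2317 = 373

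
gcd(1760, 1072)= 16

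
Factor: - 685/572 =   -  2^( - 2)*5^1*11^(  -  1) * 13^( - 1)*137^1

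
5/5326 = 5/5326 = 0.00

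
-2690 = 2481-5171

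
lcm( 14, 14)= 14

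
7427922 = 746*9957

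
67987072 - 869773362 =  - 801786290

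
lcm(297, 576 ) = 19008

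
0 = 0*39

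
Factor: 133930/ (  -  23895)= - 454/81 = - 2^1 * 3^(-4 )*227^1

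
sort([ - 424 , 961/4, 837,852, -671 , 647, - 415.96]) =[ - 671, - 424 , - 415.96,961/4, 647,837,852]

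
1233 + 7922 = 9155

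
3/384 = 1/128 =0.01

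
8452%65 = 2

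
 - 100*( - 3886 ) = 388600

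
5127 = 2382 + 2745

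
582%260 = 62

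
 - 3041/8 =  - 381+7/8 = -  380.12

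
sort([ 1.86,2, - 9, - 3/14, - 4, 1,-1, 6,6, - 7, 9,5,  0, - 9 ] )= [ - 9, - 9, - 7 ,-4,  -  1 , -3/14,0, 1,1.86, 2  ,  5, 6,6,9 ] 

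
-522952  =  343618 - 866570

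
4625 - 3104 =1521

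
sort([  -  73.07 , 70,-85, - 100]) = [-100, - 85, - 73.07, 70]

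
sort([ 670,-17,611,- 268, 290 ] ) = [ - 268, - 17 , 290,611, 670 ]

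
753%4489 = 753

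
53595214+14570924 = 68166138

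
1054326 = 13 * 81102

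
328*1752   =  574656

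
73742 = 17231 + 56511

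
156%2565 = 156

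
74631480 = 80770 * 924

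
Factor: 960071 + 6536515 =7496586= 2^1*3^2*416477^1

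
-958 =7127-8085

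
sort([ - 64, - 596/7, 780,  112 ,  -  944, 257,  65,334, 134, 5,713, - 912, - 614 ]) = [ - 944,-912,-614, - 596/7, - 64,5, 65, 112, 134,257, 334, 713,780]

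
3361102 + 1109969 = 4471071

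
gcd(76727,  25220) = 97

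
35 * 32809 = 1148315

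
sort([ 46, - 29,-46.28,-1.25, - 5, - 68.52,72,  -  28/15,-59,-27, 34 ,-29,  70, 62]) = [ - 68.52, -59, - 46.28  , - 29, - 29,-27, - 5, - 28/15 , - 1.25,  34, 46, 62, 70,72 ] 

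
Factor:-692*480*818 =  - 2^8*3^1 * 5^1* 173^1*409^1= - 271706880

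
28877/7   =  4125+2/7 = 4125.29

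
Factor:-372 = - 2^2*3^1*31^1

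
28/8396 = 7/2099 = 0.00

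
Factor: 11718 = 2^1 * 3^3 * 7^1*31^1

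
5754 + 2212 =7966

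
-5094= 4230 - 9324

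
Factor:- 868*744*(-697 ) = 2^5*3^1 *7^1*17^1*31^2*41^1= 450117024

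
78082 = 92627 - 14545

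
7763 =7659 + 104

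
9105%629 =299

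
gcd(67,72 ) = 1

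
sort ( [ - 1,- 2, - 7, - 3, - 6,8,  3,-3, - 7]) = [ - 7 , - 7, - 6, - 3,- 3, - 2, - 1, 3, 8 ]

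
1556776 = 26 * 59876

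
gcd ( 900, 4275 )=225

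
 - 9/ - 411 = 3/137  =  0.02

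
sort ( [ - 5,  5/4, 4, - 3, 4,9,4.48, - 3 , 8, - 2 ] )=[ - 5, - 3, - 3, - 2, 5/4,4, 4, 4.48, 8 , 9 ]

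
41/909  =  41/909= 0.05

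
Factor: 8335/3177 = 3^( - 2 ) * 5^1*353^( - 1)*1667^1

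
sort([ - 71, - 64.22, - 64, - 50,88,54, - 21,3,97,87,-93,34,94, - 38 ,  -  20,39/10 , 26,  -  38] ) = [ - 93, - 71, - 64.22, - 64, - 50, - 38, - 38, - 21, - 20,3,39/10,26,34,54,87,88,  94,97 ] 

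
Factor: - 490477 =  - 13^1 * 29^1*1301^1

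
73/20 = 73/20 = 3.65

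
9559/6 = 1593 + 1/6= 1593.17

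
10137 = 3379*3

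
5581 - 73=5508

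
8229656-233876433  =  -225646777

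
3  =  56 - 53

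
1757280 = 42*41840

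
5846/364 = 2923/182 =16.06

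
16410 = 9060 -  - 7350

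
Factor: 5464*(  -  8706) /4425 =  - 2^4 *5^( - 2)*59^( - 1)*683^1*1451^1 = - 15856528/1475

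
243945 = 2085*117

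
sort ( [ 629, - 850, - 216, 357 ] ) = [ - 850, - 216, 357, 629]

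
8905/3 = 2968 + 1/3 = 2968.33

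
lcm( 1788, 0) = 0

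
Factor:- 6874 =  - 2^1*7^1*491^1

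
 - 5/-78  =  5/78 =0.06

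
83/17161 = 83/17161 = 0.00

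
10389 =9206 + 1183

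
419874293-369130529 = 50743764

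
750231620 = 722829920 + 27401700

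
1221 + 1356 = 2577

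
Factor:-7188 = -2^2*3^1*599^1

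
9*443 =3987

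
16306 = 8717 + 7589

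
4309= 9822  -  5513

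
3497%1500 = 497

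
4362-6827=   -2465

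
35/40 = 7/8 = 0.88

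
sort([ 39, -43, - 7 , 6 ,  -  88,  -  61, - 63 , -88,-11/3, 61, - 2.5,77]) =[-88, -88,  -  63, - 61, - 43, - 7, - 11/3,-2.5,6,39,61,77 ]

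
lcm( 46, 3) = 138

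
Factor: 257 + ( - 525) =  - 268 = - 2^2*67^1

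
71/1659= 71/1659=0.04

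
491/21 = 491/21  =  23.38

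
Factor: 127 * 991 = 127^1*991^1 = 125857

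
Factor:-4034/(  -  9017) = 2^1* 71^( - 1 )* 127^(-1)*2017^1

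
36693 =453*81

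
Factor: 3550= 2^1*5^2*71^1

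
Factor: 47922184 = 2^3*17^1*352369^1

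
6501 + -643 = 5858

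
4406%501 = 398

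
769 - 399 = 370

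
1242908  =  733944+508964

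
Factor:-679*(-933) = 3^1*7^1*97^1*311^1 = 633507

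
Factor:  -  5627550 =- 2^1*3^1*5^2*37517^1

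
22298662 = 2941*7582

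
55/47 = 1 + 8/47 = 1.17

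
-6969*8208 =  - 57201552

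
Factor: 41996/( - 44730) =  - 20998/22365 = - 2^1 * 3^( - 2 ) * 5^(  -  1) * 7^( - 1) * 71^(- 1)*10499^1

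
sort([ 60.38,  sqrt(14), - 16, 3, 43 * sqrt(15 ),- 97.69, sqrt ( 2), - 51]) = [ - 97.69, - 51, - 16, sqrt(2 ), 3,sqrt( 14),60.38, 43*sqrt(15)]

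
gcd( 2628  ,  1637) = 1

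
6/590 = 3/295 = 0.01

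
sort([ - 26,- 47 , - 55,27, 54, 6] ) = [ - 55, - 47, - 26,6, 27, 54 ]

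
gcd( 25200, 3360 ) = 1680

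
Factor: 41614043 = 29^1*251^1*5717^1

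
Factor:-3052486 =-2^1*17^1 * 89779^1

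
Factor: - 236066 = -2^1*118033^1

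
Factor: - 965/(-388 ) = 2^ ( - 2) *5^1*97^( - 1 )*193^1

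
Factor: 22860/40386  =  2^1 *3^1*5^1*53^( -1) = 30/53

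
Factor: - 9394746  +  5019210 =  - 4375536 = -2^4*3^1*11^1*8287^1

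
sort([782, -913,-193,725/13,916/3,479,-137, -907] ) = [ - 913,-907,  -  193,-137,725/13,916/3, 479,782]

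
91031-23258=67773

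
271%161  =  110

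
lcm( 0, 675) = 0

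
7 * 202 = 1414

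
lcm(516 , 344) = 1032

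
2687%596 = 303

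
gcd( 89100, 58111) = 1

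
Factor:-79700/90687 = -2^2*3^( - 1 )*5^2 * 19^( - 1 )*37^(-1)*43^ ( - 1 )*797^1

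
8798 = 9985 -1187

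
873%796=77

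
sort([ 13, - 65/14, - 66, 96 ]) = [ - 66,-65/14, 13, 96 ] 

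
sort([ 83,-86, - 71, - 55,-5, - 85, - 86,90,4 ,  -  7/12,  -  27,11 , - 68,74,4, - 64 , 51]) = [ - 86, - 86, -85,- 71, - 68 , - 64 ,-55, - 27,-5,  -  7/12, 4, 4,11,51 , 74,83, 90]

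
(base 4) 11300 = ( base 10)368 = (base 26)E4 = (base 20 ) i8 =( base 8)560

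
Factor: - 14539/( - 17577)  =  67/81 = 3^( - 4)*67^1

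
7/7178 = 7/7178  =  0.00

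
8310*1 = 8310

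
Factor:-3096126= -2^1*3^2*11^1*19^1*823^1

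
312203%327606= 312203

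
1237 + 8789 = 10026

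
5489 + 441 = 5930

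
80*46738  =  3739040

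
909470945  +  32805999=942276944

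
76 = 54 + 22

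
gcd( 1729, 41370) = 7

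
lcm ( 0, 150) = 0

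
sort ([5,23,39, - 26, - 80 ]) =[ - 80, - 26,5,23, 39]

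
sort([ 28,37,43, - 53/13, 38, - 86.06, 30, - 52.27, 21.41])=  [-86.06,  -  52.27, - 53/13, 21.41, 28, 30,37 , 38, 43]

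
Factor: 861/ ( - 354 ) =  - 2^ ( - 1 )*7^1*41^1*59^( - 1 ) = - 287/118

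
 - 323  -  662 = - 985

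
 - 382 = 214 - 596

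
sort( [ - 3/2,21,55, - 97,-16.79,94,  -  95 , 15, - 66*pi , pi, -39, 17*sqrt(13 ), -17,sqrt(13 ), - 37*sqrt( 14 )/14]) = [ - 66*pi,-97,- 95, - 39, - 17,  -  16.79,-37*sqrt( 14)/14,-3/2,  pi , sqrt( 13 ), 15  ,  21,55,17*  sqrt ( 13 ),94 ]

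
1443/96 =481/32 = 15.03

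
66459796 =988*67267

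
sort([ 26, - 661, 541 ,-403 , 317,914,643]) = [ - 661, - 403,26, 317,541, 643,914]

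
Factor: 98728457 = 98728457^1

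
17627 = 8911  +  8716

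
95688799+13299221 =108988020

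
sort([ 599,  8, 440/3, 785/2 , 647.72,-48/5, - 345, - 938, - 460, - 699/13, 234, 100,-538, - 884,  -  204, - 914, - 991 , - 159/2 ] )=[ - 991 , - 938 , - 914, - 884, - 538, - 460,-345, - 204, - 159/2, - 699/13, - 48/5,8, 100,440/3, 234,  785/2, 599,647.72]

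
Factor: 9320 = 2^3*5^1*233^1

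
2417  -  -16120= 18537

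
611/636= 611/636 = 0.96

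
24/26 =12/13=0.92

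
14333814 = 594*24131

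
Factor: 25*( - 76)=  - 2^2*5^2*19^1 =- 1900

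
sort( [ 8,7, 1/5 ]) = [1/5,7, 8]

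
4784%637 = 325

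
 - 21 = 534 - 555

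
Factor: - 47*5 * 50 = -11750 = - 2^1*5^3*47^1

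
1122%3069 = 1122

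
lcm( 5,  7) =35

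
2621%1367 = 1254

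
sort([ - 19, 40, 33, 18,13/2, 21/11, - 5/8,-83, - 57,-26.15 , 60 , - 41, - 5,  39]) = [ - 83, - 57 , - 41, - 26.15, - 19,- 5 , - 5/8, 21/11, 13/2 , 18,33, 39,40, 60]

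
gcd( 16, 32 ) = 16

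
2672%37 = 8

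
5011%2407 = 197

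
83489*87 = 7263543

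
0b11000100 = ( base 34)5q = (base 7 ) 400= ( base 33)5V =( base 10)196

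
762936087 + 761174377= 1524110464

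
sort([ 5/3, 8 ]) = [5/3, 8] 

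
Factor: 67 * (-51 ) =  - 3^1*17^1*67^1 = - 3417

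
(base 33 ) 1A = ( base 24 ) 1J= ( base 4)223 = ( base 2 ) 101011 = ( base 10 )43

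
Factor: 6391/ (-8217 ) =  - 3^( - 2)*7^1=-  7/9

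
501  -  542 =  - 41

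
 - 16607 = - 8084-8523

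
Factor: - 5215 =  - 5^1*7^1*149^1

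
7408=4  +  7404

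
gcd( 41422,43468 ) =2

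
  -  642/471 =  - 214/157= - 1.36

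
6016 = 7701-1685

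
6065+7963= 14028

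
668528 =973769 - 305241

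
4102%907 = 474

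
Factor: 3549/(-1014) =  -7/2 = - 2^( - 1)*7^1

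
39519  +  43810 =83329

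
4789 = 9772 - 4983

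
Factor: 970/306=485/153  =  3^(-2 )*5^1*17^(-1)*97^1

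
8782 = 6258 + 2524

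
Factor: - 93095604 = - 2^2*3^2*7^1*17^1* 31^1*701^1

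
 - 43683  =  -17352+  -  26331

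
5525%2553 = 419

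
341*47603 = 16232623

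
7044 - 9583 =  - 2539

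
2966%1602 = 1364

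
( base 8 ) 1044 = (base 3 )202022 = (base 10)548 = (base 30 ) i8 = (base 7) 1412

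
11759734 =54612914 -42853180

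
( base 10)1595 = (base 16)63B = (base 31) 1KE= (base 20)3JF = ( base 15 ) 715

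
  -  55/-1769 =55/1769 = 0.03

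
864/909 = 96/101 = 0.95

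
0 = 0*7079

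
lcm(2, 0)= 0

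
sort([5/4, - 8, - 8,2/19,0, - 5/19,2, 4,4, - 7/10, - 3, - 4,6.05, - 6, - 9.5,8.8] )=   [ - 9.5, - 8,-8, - 6,- 4, - 3, - 7/10,-5/19,0,2/19, 5/4, 2,4, 4 , 6.05,8.8]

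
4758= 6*793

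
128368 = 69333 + 59035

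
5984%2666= 652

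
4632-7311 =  - 2679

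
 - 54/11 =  - 54/11= - 4.91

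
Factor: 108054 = 2^1*3^4*23^1*29^1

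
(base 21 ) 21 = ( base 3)1121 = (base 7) 61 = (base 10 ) 43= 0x2b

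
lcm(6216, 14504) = 43512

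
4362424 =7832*557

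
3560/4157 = 3560/4157 = 0.86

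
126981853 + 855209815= 982191668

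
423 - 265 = 158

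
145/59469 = 145/59469 = 0.00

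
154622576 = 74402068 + 80220508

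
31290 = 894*35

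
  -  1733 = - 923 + -810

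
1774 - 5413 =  - 3639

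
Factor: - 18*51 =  - 2^1*3^3*17^1 = -918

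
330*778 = 256740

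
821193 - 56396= 764797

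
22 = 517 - 495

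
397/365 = 1 + 32/365 = 1.09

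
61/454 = 61/454 = 0.13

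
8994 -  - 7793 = 16787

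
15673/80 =195 + 73/80 = 195.91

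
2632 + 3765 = 6397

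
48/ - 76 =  - 1 + 7/19 = -0.63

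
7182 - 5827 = 1355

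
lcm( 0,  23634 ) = 0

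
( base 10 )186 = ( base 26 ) 74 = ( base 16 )BA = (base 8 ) 272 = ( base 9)226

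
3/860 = 3/860 = 0.00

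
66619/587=113 + 288/587 = 113.49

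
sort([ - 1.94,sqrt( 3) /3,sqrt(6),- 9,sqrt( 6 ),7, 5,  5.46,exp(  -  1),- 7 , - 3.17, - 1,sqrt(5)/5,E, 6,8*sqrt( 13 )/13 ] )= [  -  9,- 7,-3.17, - 1.94,-1,exp( - 1),  sqrt(5)/5, sqrt(3) /3, 8*sqrt( 13)/13, sqrt( 6 ),sqrt( 6) , E,  5,5.46,6,7 ]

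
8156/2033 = 8156/2033 = 4.01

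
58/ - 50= - 29/25 = -1.16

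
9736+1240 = 10976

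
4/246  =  2/123 = 0.02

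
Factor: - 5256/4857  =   - 1752/1619 = -2^3 * 3^1 *73^1*1619^(-1)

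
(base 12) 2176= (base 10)3690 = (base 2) 111001101010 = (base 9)5050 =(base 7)13521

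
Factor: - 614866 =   -  2^1 * 7^1*37^1*1187^1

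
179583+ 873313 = 1052896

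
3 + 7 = 10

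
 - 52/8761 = -52/8761 =- 0.01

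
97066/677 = 97066/677 =143.38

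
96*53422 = 5128512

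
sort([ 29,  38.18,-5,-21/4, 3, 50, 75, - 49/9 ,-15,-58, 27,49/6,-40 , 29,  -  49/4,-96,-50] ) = [ -96, - 58, - 50 , - 40 ,- 15, - 49/4, - 49/9, - 21/4 ,- 5,3,49/6, 27 , 29,29, 38.18, 50, 75] 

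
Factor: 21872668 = 2^2*103^1*53089^1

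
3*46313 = 138939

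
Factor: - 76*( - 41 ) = 3116 = 2^2*19^1*41^1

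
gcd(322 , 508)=2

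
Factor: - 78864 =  - 2^4*3^1*31^1*53^1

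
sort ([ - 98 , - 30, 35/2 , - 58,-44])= [ - 98 ,-58,-44, - 30, 35/2]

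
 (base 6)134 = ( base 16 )3A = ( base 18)34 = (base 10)58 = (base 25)28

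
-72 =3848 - 3920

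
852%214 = 210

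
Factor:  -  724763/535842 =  - 2^( - 1)*3^( - 3)*13^1*197^1*283^1 *9923^(-1) 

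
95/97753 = 95/97753 = 0.00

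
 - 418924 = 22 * ( - 19042)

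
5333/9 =592 + 5/9 = 592.56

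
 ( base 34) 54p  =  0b1011100110101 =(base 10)5941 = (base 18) 1061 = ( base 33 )5f1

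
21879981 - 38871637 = - 16991656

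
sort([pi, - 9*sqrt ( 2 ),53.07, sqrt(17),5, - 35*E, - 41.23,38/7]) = [ - 35*  E, - 41.23, - 9*sqrt( 2), pi , sqrt(17 ),5 , 38/7, 53.07]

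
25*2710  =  67750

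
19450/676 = 28 + 261/338 = 28.77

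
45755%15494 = 14767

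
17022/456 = 2837/76 = 37.33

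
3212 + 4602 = 7814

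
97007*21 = 2037147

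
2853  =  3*951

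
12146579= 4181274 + 7965305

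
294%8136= 294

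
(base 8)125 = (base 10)85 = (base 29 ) 2R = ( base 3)10011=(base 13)67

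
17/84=17/84 = 0.20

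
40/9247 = 40/9247 = 0.00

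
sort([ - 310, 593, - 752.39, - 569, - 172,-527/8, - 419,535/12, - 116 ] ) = [ - 752.39, - 569, - 419, - 310, - 172, - 116, - 527/8,535/12,593]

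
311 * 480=149280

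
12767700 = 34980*365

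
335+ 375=710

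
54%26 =2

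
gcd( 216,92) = 4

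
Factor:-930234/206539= - 2^1 * 3^1*71^ (-1)*197^1*787^1*2909^ ( - 1)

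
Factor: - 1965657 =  - 3^1 * 655219^1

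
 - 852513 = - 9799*87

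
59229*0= 0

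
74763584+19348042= 94111626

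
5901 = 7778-1877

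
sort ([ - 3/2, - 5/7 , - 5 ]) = [ - 5, - 3/2, - 5/7]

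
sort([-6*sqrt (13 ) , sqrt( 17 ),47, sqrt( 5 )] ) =[ -6*sqrt(13 ),sqrt( 5),sqrt( 17 ),47]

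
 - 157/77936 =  - 1  +  77779/77936 = -  0.00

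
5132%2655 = 2477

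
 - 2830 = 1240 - 4070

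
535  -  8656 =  - 8121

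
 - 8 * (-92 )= 736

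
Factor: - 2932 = - 2^2*733^1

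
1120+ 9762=10882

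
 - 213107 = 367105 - 580212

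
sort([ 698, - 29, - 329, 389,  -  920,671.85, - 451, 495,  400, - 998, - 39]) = [  -  998,-920, - 451, - 329, - 39, - 29,389, 400,495 , 671.85,698]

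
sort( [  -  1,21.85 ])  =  [-1, 21.85] 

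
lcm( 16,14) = 112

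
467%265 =202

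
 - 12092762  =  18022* ( - 671)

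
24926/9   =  2769 + 5/9=2769.56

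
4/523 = 4/523 = 0.01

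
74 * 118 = 8732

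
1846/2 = 923 = 923.00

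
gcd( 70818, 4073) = 1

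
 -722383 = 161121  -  883504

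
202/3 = 67 + 1/3  =  67.33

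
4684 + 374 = 5058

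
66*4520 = 298320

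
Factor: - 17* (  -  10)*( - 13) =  -2^1*5^1*13^1*17^1= - 2210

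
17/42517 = 1/2501= 0.00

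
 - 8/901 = -1 + 893/901= - 0.01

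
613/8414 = 613/8414  =  0.07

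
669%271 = 127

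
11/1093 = 11/1093 = 0.01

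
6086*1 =6086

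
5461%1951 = 1559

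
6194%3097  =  0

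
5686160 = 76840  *74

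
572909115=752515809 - 179606694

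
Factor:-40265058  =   - 2^1*3^1*173^1*38791^1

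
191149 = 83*2303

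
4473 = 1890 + 2583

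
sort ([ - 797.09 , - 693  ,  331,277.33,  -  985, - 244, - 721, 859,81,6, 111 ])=[ - 985,-797.09, - 721, - 693,-244, 6,81,111,277.33,331, 859 ] 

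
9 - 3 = 6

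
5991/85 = 5991/85 = 70.48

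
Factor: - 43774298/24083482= - 41^ ( - 1)*293701^( - 1 ) * 21887149^1 = - 21887149/12041741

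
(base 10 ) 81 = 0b1010001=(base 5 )311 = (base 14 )5b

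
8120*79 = 641480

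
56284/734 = 28142/367 =76.68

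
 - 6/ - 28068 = 1/4678 =0.00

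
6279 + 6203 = 12482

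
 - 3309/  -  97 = 34+ 11/97 =34.11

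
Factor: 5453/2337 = 3^( - 1)*7^1 = 7/3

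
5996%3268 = 2728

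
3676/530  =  6 + 248/265 = 6.94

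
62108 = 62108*1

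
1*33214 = 33214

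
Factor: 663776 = 2^5*20743^1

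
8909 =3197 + 5712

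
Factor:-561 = -3^1*11^1*17^1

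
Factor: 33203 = 33203^1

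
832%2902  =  832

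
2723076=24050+2699026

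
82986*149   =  12364914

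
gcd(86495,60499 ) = 1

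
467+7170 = 7637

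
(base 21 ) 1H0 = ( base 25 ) 16n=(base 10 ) 798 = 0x31E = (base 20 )1ji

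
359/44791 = 359/44791 =0.01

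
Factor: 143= 11^1*13^1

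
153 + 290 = 443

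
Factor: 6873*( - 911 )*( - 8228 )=51518001084 = 2^2*3^1*11^2*17^1*29^1*79^1*911^1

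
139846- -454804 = 594650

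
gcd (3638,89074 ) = 2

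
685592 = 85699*8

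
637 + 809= 1446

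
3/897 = 1/299 = 0.00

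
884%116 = 72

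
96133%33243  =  29647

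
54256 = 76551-22295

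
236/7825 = 236/7825 =0.03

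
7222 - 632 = 6590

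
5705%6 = 5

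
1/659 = 1/659 = 0.00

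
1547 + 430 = 1977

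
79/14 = 79/14 = 5.64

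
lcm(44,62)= 1364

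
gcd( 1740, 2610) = 870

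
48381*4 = 193524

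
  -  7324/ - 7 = 7324/7 = 1046.29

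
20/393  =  20/393=   0.05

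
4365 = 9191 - 4826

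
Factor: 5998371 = 3^1*43^1*46499^1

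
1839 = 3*613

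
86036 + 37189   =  123225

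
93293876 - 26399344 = 66894532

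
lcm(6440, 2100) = 96600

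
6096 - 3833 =2263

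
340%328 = 12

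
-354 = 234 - 588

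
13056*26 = 339456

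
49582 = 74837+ - 25255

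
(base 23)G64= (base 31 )8tj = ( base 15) 283B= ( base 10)8606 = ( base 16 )219E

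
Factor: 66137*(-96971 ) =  - 6413371027 = - 7^2* 1979^1*66137^1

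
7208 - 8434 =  - 1226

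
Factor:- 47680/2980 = -16 = - 2^4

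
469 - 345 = 124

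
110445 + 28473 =138918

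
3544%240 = 184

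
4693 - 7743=  -  3050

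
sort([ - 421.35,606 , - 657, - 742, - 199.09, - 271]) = [ - 742, - 657, - 421.35, - 271, - 199.09, 606] 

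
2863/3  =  954 + 1/3 =954.33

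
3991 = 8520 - 4529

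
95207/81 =95207/81 = 1175.40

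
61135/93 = 657+34/93 = 657.37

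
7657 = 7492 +165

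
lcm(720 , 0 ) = 0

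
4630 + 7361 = 11991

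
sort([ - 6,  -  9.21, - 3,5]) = [  -  9.21, - 6, - 3, 5]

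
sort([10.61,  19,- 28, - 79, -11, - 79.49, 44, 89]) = [ - 79.49, - 79, - 28, - 11,10.61, 19,44,89]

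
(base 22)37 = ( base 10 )73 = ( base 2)1001001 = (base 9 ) 81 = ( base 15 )4D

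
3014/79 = 3014/79= 38.15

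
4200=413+3787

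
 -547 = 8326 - 8873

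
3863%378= 83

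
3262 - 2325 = 937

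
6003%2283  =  1437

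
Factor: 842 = 2^1*421^1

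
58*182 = 10556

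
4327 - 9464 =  - 5137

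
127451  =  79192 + 48259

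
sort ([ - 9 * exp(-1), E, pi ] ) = [ - 9 * exp( - 1 ),  E, pi]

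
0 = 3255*0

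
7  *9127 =63889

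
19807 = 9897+9910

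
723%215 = 78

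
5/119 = 5/119 = 0.04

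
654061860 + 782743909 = 1436805769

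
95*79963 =7596485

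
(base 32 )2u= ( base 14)6a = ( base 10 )94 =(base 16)5E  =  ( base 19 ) 4I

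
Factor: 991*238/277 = 2^1 * 7^1*17^1 * 277^( - 1 )*991^1 = 235858/277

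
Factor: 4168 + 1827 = 5^1 *11^1*109^1 = 5995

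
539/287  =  1 + 36/41 = 1.88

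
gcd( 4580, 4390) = 10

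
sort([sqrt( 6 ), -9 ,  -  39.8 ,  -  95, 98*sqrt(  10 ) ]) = [ - 95, - 39.8, - 9,  sqrt (6),  98*sqrt( 10 ) ]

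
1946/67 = 1946/67=29.04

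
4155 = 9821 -5666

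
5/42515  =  1/8503 = 0.00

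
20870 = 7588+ 13282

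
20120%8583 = 2954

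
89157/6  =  14859 + 1/2 = 14859.50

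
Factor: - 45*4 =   -  2^2*3^2 * 5^1 = -180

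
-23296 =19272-42568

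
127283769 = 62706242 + 64577527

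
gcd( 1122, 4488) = 1122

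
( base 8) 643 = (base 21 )jk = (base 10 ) 419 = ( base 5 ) 3134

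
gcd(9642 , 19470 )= 6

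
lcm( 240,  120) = 240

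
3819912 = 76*50262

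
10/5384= 5/2692 = 0.00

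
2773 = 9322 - 6549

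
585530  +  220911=806441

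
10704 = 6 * 1784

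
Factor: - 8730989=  - 89^1*98101^1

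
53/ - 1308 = - 1  +  1255/1308=- 0.04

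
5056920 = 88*57465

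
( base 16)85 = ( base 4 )2011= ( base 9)157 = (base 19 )70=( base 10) 133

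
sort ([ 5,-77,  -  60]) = [ -77 , - 60,5]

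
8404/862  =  4202/431 = 9.75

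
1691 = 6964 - 5273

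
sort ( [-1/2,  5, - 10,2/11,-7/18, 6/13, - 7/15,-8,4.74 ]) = [-10,  -  8,-1/2, - 7/15,-7/18,2/11, 6/13,4.74, 5 ]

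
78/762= 13/127 = 0.10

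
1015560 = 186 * 5460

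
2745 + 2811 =5556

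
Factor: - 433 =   -  433^1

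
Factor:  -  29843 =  - 11^1*2713^1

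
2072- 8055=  -5983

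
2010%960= 90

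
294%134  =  26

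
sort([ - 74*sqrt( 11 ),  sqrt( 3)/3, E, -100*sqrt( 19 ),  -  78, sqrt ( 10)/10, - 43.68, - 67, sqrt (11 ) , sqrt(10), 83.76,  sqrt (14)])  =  [ -100*sqrt( 19) , - 74*sqrt( 11), - 78,- 67, - 43.68, sqrt( 10)/10, sqrt (3 ) /3, E,sqrt(10), sqrt(11),sqrt ( 14), 83.76]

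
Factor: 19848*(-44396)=-881171808=   - 2^5*3^1 * 11^1*827^1 * 1009^1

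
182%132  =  50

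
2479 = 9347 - 6868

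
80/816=5/51 = 0.10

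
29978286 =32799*914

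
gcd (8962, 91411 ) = 1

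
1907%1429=478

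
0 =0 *3740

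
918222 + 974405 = 1892627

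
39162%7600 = 1162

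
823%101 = 15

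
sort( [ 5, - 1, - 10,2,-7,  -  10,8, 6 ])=[-10 , - 10, - 7, - 1,  2,5,6,8] 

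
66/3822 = 11/637 = 0.02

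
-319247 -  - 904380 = 585133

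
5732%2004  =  1724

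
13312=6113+7199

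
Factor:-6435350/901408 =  - 189275/26512 = - 2^ (  -  4 )*5^2 * 67^1*113^1 *1657^(-1 ) 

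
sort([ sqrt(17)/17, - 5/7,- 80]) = [ - 80, - 5/7, sqrt( 17)/17] 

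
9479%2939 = 662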